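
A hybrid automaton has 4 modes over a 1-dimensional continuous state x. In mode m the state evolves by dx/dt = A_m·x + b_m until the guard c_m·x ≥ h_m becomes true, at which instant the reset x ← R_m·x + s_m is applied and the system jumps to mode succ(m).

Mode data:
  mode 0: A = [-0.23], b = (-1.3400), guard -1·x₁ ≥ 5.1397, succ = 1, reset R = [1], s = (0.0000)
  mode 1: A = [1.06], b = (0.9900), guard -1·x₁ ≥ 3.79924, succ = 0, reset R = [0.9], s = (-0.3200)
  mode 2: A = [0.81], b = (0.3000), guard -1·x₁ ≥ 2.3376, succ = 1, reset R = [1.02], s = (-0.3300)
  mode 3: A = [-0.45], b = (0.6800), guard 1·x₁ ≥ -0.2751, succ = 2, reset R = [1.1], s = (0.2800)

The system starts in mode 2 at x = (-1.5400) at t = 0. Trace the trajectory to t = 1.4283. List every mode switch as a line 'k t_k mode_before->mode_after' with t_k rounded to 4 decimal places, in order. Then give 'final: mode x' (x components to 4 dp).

1 0.6419 2->1
2 1.0908 1->0
final: 0 -3.8952

Mode 2: guard c·x = 2.3376 hit at Δt = 0.6419 (t = 0.6419), x⁻ = (-2.3376) → reset → x⁺ = (-2.7144), jump to mode 1
Mode 1: guard c·x = 3.7992 hit at Δt = 0.4489 (t = 1.0908), x⁻ = (-3.7992) → reset → x⁺ = (-3.7393), jump to mode 0
Mode 0: flow for 0.3375 to horizon, guard not reached → x = (-3.8952)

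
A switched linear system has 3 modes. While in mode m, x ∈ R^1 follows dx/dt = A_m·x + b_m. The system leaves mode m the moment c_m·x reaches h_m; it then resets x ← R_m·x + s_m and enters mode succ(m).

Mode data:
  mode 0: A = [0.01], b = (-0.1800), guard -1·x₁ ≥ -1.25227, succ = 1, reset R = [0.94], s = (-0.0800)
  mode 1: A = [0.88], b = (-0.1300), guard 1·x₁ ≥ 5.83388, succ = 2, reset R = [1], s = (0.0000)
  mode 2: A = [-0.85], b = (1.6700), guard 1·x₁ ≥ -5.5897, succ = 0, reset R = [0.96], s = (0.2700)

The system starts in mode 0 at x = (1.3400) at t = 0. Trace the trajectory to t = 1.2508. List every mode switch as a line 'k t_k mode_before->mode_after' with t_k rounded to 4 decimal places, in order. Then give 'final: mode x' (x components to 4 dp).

Mode 0: guard c·x = -1.2523 hit at Δt = 0.5252 (t = 0.5252), x⁻ = (1.2523) → reset → x⁺ = (1.0971), jump to mode 1
Mode 1: flow for 0.7256 to horizon, guard not reached → x = (1.9456)

1 0.5252 0->1
final: 1 1.9456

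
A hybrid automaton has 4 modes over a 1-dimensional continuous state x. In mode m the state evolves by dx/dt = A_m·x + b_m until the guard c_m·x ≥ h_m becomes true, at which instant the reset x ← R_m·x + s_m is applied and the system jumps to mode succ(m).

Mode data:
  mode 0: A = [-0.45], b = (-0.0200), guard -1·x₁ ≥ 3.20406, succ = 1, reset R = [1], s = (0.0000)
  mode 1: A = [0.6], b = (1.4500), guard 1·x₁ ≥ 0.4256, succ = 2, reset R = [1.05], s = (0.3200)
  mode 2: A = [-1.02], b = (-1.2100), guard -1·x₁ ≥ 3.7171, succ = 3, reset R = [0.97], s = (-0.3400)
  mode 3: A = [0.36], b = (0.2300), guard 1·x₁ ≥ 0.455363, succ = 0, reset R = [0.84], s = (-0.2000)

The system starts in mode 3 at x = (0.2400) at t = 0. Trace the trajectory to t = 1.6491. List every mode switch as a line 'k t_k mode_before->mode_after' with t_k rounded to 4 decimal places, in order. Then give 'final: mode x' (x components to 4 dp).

1 0.6088 3->0
final: 0 0.0977

Mode 3: guard c·x = 0.4554 hit at Δt = 0.6088 (t = 0.6088), x⁻ = (0.4554) → reset → x⁺ = (0.1825), jump to mode 0
Mode 0: flow for 1.0403 to horizon, guard not reached → x = (0.0977)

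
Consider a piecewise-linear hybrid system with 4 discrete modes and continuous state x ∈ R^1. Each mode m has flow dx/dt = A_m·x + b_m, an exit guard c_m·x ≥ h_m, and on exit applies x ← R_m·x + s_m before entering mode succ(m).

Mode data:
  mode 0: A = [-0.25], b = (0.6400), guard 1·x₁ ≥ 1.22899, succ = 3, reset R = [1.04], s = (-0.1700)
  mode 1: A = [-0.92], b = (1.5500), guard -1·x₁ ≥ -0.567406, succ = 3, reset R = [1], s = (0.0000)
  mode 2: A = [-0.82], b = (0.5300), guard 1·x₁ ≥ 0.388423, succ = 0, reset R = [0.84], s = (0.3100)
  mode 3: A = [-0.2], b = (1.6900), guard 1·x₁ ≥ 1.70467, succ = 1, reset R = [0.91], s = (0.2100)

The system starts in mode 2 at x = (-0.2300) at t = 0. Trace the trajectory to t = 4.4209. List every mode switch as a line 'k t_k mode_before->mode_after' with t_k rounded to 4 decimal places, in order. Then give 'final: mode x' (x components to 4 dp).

1 1.4916 2->0
2 2.9649 0->3
3 3.3886 3->1
final: 1 1.7144

Mode 2: guard c·x = 0.3884 hit at Δt = 1.4916 (t = 1.4916), x⁻ = (0.3884) → reset → x⁺ = (0.6363), jump to mode 0
Mode 0: guard c·x = 1.2290 hit at Δt = 1.4733 (t = 2.9649), x⁻ = (1.2290) → reset → x⁺ = (1.1081), jump to mode 3
Mode 3: guard c·x = 1.7047 hit at Δt = 0.4237 (t = 3.3886), x⁻ = (1.7047) → reset → x⁺ = (1.7612), jump to mode 1
Mode 1: flow for 1.0323 to horizon, guard not reached → x = (1.7144)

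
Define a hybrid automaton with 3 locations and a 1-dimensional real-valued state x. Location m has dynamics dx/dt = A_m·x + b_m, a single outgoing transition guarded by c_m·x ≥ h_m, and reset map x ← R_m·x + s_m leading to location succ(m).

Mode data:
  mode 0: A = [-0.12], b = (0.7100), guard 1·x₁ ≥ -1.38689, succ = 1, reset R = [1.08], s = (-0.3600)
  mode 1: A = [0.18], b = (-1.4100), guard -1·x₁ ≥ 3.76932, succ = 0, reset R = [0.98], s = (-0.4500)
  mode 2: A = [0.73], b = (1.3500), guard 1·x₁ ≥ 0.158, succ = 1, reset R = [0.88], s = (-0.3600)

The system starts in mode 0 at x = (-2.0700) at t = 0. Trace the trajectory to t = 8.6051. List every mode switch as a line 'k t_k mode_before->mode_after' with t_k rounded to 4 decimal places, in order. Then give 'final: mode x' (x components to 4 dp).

Mode 0: guard c·x = -1.3869 hit at Δt = 0.7451 (t = 0.7451), x⁻ = (-1.3869) → reset → x⁺ = (-1.8578), jump to mode 1
Mode 1: guard c·x = 3.7693 hit at Δt = 1.0001 (t = 1.7452), x⁻ = (-3.7693) → reset → x⁺ = (-4.1439), jump to mode 0
Mode 0: guard c·x = -1.3869 hit at Δt = 2.6689 (t = 4.4141), x⁻ = (-1.3869) → reset → x⁺ = (-1.8578), jump to mode 1
Mode 1: guard c·x = 3.7693 hit at Δt = 1.0001 (t = 5.4142), x⁻ = (-3.7693) → reset → x⁺ = (-4.1439), jump to mode 0
Mode 0: guard c·x = -1.3869 hit at Δt = 2.6689 (t = 8.0831), x⁻ = (-1.3869) → reset → x⁺ = (-1.8578), jump to mode 1
Mode 1: flow for 0.5220 to horizon, guard not reached → x = (-2.8127)

1 0.7451 0->1
2 1.7452 1->0
3 4.4141 0->1
4 5.4142 1->0
5 8.0831 0->1
final: 1 -2.8127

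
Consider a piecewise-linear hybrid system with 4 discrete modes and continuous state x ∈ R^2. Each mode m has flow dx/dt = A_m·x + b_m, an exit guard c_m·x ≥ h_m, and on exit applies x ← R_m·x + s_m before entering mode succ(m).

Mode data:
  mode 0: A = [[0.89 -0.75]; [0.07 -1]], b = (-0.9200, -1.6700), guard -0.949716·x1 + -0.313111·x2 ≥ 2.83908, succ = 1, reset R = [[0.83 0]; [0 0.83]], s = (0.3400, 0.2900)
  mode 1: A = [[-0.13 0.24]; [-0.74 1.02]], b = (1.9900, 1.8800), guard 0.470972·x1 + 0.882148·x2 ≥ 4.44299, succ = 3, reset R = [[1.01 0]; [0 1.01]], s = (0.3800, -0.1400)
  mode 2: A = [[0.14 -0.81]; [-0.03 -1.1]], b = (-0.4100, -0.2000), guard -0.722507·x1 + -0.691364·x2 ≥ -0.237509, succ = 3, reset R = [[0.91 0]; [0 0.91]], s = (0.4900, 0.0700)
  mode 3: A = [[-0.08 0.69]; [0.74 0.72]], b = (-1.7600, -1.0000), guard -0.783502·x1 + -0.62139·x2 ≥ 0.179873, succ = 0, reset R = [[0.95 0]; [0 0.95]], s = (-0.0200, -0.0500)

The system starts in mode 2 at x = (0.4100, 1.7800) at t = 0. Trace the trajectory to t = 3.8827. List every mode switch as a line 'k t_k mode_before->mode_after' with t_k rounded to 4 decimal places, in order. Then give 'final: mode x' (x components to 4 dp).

Mode 2: guard c·x = -0.2375 hit at Δt = 0.6087 (t = 0.6087), x⁻ = (-0.4597, 0.8239) → reset → x⁺ = (0.0717, 0.8197), jump to mode 3
Mode 3: guard c·x = 0.1799 hit at Δt = 0.5183 (t = 1.1270), x⁻ = (-0.5906, 0.4552) → reset → x⁺ = (-0.5810, 0.3824), jump to mode 0
Mode 0: guard c·x = 2.8391 hit at Δt = 1.0484 (t = 2.1754), x⁻ = (-2.6501, -1.0290) → reset → x⁺ = (-1.8596, -0.5641), jump to mode 1
Mode 1: guard c·x = 4.4430 hit at Δt = 1.2952 (t = 3.4706), x⁻ = (1.2806, 4.3529) → reset → x⁺ = (1.6734, 4.2564), jump to mode 3
Mode 3: flow for 0.4121 to horizon, guard not reached → x = (2.3163, 5.9361)

1 0.6087 2->3
2 1.1270 3->0
3 2.1754 0->1
4 3.4706 1->3
final: 3 2.3163 5.9361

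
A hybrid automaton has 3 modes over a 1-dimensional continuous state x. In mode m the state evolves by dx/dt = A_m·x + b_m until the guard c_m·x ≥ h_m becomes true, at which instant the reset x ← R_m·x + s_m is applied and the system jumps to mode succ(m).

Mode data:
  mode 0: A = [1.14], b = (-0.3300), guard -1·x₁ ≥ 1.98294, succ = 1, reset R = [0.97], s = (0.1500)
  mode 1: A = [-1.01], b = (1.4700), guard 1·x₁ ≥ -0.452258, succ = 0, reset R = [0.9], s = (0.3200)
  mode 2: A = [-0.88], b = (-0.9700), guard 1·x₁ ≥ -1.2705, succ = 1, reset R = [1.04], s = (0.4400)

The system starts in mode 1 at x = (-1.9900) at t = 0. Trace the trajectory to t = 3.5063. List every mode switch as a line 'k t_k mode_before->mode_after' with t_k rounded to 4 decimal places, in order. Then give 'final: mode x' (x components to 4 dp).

Mode 1: guard c·x = -0.4523 hit at Δt = 0.5853 (t = 0.5853), x⁻ = (-0.4523) → reset → x⁺ = (-0.0870), jump to mode 0
Mode 0: guard c·x = 1.9829 hit at Δt = 1.5769 (t = 2.1622), x⁻ = (-1.9829) → reset → x⁺ = (-1.7735), jump to mode 1
Mode 1: guard c·x = -0.4523 hit at Δt = 0.5210 (t = 2.6832), x⁻ = (-0.4523) → reset → x⁺ = (-0.0870), jump to mode 0
Mode 0: flow for 0.8231 to horizon, guard not reached → x = (-0.6727)

1 0.5853 1->0
2 2.1622 0->1
3 2.6832 1->0
final: 0 -0.6727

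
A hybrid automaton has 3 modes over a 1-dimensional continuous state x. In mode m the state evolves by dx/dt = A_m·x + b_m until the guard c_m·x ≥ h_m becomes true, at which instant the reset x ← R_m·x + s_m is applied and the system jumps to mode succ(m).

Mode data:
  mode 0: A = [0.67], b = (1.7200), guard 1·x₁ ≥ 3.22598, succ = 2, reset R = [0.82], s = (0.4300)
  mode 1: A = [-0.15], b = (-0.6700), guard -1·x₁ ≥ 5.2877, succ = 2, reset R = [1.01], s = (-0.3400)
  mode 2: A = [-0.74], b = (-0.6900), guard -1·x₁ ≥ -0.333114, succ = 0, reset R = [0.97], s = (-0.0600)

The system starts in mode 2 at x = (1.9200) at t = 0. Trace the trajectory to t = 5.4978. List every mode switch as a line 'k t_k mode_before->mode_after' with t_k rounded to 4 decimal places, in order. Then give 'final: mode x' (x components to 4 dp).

1 1.0982 2->0
2 2.1673 0->2
3 3.7250 2->0
4 4.7941 0->2
final: 2 1.4486

Mode 2: guard c·x = -0.3331 hit at Δt = 1.0982 (t = 1.0982), x⁻ = (0.3331) → reset → x⁺ = (0.2631), jump to mode 0
Mode 0: guard c·x = 3.2260 hit at Δt = 1.0691 (t = 2.1673), x⁻ = (3.2260) → reset → x⁺ = (3.0753), jump to mode 2
Mode 2: guard c·x = -0.3331 hit at Δt = 1.5577 (t = 3.7250), x⁻ = (0.3331) → reset → x⁺ = (0.2631), jump to mode 0
Mode 0: guard c·x = 3.2260 hit at Δt = 1.0691 (t = 4.7941), x⁻ = (3.2260) → reset → x⁺ = (3.0753), jump to mode 2
Mode 2: flow for 0.7037 to horizon, guard not reached → x = (1.4486)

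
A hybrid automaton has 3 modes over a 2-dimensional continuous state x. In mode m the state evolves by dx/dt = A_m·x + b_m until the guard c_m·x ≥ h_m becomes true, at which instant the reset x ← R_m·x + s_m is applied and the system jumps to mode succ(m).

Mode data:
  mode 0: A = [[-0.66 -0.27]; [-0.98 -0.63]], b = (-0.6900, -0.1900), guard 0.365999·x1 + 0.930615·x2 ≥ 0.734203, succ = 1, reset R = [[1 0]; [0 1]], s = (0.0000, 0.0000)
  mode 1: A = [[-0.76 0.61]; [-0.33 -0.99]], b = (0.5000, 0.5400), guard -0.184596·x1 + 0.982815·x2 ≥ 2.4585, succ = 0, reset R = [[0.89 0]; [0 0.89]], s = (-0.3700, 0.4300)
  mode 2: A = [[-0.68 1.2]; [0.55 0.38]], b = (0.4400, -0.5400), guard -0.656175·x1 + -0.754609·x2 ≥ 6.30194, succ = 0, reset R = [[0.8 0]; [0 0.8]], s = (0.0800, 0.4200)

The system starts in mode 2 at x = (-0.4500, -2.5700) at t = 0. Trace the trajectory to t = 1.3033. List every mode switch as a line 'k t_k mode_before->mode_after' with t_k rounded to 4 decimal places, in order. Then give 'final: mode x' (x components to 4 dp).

Mode 2: guard c·x = 6.3019 hit at Δt = 0.9807 (t = 0.9807), x⁻ = (-3.3182, -5.4659) → reset → x⁺ = (-2.5746, -3.9527), jump to mode 0
Mode 0: flow for 0.3226 to horizon, guard not reached → x = (-2.0278, -2.6310)

1 0.9807 2->0
final: 0 -2.0278 -2.6310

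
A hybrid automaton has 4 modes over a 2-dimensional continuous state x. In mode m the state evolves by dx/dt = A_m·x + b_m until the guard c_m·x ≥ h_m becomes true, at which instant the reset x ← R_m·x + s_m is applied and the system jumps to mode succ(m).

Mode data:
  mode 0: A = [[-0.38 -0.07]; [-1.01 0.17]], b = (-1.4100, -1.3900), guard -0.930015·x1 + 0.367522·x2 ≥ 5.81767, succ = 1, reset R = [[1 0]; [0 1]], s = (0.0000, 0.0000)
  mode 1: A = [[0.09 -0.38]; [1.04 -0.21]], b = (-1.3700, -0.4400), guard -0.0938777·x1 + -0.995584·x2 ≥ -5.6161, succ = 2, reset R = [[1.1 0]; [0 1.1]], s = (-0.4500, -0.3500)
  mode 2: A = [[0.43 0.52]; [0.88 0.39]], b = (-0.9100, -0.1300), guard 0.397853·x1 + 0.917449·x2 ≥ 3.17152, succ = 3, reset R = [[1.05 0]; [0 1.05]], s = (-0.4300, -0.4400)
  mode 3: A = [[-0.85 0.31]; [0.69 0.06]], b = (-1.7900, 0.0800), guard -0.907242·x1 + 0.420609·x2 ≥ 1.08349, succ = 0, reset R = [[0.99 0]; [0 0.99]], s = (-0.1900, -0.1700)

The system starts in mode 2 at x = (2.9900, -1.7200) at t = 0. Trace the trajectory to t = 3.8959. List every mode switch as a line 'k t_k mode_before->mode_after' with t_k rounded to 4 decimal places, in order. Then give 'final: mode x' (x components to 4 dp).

Mode 2: guard c·x = 3.1715 hit at Δt = 1.5035 (t = 1.5035), x⁻ = (3.4626, 1.9553) → reset → x⁺ = (3.2057, 1.6131), jump to mode 3
Mode 3: guard c·x = 1.0835 hit at Δt = 1.3185 (t = 2.8220), x⁻ = (0.3061, 3.2362) → reset → x⁺ = (0.1130, 3.0339), jump to mode 0
Mode 0: flow for 1.0739 to horizon, guard not reached → x = (-1.3388, 2.7675)

1 1.5035 2->3
2 2.8220 3->0
final: 0 -1.3388 2.7675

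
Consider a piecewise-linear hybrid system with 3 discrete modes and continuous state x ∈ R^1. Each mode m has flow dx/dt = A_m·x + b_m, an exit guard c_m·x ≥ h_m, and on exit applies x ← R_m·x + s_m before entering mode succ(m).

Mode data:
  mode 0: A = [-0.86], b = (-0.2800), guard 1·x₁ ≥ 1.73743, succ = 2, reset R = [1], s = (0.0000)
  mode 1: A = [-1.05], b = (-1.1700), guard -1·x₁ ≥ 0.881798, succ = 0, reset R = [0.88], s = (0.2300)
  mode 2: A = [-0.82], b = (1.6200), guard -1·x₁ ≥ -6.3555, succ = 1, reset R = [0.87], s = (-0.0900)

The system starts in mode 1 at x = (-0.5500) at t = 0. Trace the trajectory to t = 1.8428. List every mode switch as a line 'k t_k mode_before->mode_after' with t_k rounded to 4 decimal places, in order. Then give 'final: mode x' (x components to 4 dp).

Mode 1: guard c·x = 0.8818 hit at Δt = 0.8445 (t = 0.8445), x⁻ = (-0.8818) → reset → x⁺ = (-0.5460), jump to mode 0
Mode 0: flow for 0.9983 to horizon, guard not reached → x = (-0.4190)

1 0.8445 1->0
final: 0 -0.4190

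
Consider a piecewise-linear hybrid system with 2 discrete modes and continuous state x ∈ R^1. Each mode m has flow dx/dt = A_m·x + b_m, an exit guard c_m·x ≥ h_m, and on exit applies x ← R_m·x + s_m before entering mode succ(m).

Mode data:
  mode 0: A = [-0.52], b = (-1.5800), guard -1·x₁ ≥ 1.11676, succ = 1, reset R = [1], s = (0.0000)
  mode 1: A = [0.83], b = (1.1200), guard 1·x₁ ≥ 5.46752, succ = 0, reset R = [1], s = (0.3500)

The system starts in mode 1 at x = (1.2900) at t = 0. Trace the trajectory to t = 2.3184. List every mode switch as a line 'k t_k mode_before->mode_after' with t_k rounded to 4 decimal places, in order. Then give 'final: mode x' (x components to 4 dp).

Mode 1: guard c·x = 5.4675 hit at Δt = 1.1432 (t = 1.1432), x⁻ = (5.4675) → reset → x⁺ = (5.8175), jump to mode 0
Mode 0: flow for 1.1752 to horizon, guard not reached → x = (1.7681)

1 1.1432 1->0
final: 0 1.7681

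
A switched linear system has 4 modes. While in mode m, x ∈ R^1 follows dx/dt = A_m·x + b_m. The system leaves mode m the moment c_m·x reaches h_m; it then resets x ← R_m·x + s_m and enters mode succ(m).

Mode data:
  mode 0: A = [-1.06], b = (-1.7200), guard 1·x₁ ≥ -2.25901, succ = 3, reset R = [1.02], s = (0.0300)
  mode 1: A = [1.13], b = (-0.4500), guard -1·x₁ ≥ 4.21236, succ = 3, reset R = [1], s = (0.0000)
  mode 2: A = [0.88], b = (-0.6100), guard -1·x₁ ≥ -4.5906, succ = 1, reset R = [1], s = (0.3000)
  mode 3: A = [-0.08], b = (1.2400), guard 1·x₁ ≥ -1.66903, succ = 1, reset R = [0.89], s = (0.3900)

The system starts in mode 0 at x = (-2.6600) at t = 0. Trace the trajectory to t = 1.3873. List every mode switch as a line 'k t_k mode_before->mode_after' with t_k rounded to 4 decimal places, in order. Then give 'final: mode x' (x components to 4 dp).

Mode 0: guard c·x = -2.2590 hit at Δt = 0.4610 (t = 0.4610), x⁻ = (-2.2590) → reset → x⁺ = (-2.2742), jump to mode 3
Mode 3: guard c·x = -1.6690 hit at Δt = 0.4330 (t = 0.8940), x⁻ = (-1.6690) → reset → x⁺ = (-1.0954), jump to mode 1
Mode 1: flow for 0.4933 to horizon, guard not reached → x = (-2.2100)

1 0.4610 0->3
2 0.8940 3->1
final: 1 -2.2100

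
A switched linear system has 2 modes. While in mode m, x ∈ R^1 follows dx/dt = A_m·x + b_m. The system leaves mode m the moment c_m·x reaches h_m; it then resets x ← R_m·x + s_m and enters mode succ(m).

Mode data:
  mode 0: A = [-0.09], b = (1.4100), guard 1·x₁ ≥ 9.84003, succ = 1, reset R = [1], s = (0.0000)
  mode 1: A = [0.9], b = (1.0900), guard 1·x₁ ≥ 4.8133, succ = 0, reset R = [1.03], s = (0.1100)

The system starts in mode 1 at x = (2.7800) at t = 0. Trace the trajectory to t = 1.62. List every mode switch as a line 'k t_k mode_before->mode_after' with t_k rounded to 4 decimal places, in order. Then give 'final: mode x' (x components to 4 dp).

1 0.4575 1->0
final: 0 6.1206

Mode 1: guard c·x = 4.8133 hit at Δt = 0.4575 (t = 0.4575), x⁻ = (4.8133) → reset → x⁺ = (5.0677), jump to mode 0
Mode 0: flow for 1.1625 to horizon, guard not reached → x = (6.1206)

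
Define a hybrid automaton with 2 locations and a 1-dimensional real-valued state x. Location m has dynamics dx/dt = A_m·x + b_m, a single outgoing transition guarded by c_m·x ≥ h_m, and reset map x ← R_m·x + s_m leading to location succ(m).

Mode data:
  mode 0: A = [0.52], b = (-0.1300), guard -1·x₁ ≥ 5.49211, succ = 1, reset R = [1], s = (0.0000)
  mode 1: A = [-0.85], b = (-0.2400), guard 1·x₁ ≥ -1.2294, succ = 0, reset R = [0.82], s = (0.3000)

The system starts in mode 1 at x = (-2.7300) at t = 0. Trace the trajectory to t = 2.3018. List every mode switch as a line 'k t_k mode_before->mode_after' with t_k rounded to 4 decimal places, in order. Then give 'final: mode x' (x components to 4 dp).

1 1.1171 1->0
final: 0 -1.5240

Mode 1: guard c·x = -1.2294 hit at Δt = 1.1171 (t = 1.1171), x⁻ = (-1.2294) → reset → x⁺ = (-0.7081), jump to mode 0
Mode 0: flow for 1.1847 to horizon, guard not reached → x = (-1.5240)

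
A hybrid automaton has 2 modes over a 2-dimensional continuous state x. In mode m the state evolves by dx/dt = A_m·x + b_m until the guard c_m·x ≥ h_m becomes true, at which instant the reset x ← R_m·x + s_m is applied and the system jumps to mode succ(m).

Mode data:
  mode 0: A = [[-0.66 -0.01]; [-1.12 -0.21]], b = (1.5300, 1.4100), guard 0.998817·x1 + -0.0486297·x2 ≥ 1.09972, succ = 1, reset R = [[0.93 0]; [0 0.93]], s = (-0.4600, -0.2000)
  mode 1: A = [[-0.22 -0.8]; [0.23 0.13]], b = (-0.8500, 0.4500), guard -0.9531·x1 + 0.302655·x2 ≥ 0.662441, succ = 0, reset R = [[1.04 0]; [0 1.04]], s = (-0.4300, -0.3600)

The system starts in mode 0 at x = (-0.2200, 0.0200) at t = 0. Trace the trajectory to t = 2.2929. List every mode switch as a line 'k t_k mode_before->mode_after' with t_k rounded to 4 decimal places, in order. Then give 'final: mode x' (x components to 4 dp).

1 1.1700 0->1
2 1.8443 1->0
final: 0 -0.0366 1.3636

Mode 0: guard c·x = 1.0997 hit at Δt = 1.1700 (t = 1.1700), x⁻ = (1.1405, 0.8102) → reset → x⁺ = (0.6006, 0.5534), jump to mode 1
Mode 1: guard c·x = 0.6624 hit at Δt = 0.6743 (t = 1.8443), x⁻ = (-0.3966, 0.9398) → reset → x⁺ = (-0.8425, 0.6174), jump to mode 0
Mode 0: flow for 0.4486 to horizon, guard not reached → x = (-0.0366, 1.3636)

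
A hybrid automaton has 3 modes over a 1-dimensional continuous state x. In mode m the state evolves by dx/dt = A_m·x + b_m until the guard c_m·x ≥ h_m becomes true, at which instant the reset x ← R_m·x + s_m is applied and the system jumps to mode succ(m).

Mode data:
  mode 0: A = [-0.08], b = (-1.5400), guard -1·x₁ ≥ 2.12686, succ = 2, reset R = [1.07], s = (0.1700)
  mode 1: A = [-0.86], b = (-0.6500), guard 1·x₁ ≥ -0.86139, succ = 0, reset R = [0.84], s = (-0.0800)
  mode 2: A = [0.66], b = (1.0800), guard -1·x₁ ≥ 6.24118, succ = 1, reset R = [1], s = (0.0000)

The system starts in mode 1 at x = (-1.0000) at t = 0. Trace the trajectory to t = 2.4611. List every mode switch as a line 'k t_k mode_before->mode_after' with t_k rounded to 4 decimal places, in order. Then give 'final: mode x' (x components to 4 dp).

Mode 1: guard c·x = -0.8614 hit at Δt = 0.9750 (t = 0.9750), x⁻ = (-0.8614) → reset → x⁺ = (-0.8036), jump to mode 0
Mode 0: guard c·x = 2.1269 hit at Δt = 0.9305 (t = 1.9055), x⁻ = (-2.1269) → reset → x⁺ = (-2.1057), jump to mode 2
Mode 2: flow for 0.5556 to horizon, guard not reached → x = (-2.3137)

1 0.9750 1->0
2 1.9055 0->2
final: 2 -2.3137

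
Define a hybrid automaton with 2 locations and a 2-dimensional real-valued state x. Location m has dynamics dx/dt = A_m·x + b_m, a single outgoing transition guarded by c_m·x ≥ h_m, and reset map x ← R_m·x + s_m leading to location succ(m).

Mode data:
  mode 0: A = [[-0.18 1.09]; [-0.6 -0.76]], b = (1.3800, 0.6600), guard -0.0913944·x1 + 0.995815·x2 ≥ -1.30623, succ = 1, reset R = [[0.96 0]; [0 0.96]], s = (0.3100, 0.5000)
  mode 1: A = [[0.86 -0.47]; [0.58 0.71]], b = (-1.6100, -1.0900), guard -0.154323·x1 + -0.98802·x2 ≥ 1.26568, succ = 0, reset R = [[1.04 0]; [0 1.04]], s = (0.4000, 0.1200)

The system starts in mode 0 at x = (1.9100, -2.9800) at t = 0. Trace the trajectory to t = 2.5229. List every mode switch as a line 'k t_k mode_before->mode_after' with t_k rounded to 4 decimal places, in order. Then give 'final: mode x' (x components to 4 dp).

1 1.1196 0->1
2 1.6693 1->0
3 1.8288 0->1
final: 1 1.5425 -1.2761

Mode 0: guard c·x = -1.3062 hit at Δt = 1.1196 (t = 1.1196), x⁻ = (0.7233, -1.2453) → reset → x⁺ = (1.0044, -0.6955), jump to mode 1
Mode 1: guard c·x = 1.2657 hit at Δt = 0.5497 (t = 1.6693), x⁻ = (0.8087, -1.4073) → reset → x⁺ = (1.2411, -1.3436), jump to mode 0
Mode 0: guard c·x = -1.3062 hit at Δt = 0.1595 (t = 1.8288), x⁻ = (1.2051, -1.2011) → reset → x⁺ = (1.4669, -0.6531), jump to mode 1
Mode 1: flow for 0.6941 to horizon, guard not reached → x = (1.5425, -1.2761)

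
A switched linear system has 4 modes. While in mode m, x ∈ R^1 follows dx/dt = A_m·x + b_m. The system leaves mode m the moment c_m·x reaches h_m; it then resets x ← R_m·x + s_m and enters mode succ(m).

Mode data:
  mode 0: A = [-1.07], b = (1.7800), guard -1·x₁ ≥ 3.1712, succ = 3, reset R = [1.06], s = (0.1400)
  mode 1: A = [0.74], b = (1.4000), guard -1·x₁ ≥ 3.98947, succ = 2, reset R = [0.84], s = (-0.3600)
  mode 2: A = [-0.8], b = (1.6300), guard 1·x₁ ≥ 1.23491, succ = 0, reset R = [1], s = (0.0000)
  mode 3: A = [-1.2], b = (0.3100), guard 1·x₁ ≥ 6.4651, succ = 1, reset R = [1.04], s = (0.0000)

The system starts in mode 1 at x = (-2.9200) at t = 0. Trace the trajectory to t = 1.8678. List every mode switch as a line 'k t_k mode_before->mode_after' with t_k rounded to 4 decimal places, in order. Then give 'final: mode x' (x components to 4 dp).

Mode 1: guard c·x = 3.9895 hit at Δt = 0.9636 (t = 0.9636), x⁻ = (-3.9895) → reset → x⁺ = (-3.7112), jump to mode 2
Mode 2: flow for 0.9042 to horizon, guard not reached → x = (-0.7513)

1 0.9636 1->2
final: 2 -0.7513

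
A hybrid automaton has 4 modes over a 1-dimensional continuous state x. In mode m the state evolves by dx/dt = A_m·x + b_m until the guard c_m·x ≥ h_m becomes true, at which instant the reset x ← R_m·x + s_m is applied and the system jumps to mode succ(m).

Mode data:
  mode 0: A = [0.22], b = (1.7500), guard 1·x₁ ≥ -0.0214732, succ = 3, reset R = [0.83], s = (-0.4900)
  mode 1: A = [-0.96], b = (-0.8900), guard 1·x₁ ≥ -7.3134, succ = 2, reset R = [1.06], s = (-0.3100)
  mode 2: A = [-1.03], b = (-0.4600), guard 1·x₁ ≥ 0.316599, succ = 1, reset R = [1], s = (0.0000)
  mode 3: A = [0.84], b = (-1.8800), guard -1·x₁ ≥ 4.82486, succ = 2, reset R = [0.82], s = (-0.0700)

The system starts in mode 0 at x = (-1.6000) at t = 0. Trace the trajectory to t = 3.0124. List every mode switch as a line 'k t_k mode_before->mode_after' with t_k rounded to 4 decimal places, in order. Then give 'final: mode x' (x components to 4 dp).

Mode 0: guard c·x = -0.0215 hit at Δt = 1.0085 (t = 1.0085), x⁻ = (-0.0215) → reset → x⁺ = (-0.5078), jump to mode 3
Mode 3: guard c·x = 4.8249 hit at Δt = 1.1247 (t = 2.1332), x⁻ = (-4.8249) → reset → x⁺ = (-4.0264), jump to mode 2
Mode 2: flow for 0.8792 to horizon, guard not reached → x = (-1.8939)

1 1.0085 0->3
2 2.1332 3->2
final: 2 -1.8939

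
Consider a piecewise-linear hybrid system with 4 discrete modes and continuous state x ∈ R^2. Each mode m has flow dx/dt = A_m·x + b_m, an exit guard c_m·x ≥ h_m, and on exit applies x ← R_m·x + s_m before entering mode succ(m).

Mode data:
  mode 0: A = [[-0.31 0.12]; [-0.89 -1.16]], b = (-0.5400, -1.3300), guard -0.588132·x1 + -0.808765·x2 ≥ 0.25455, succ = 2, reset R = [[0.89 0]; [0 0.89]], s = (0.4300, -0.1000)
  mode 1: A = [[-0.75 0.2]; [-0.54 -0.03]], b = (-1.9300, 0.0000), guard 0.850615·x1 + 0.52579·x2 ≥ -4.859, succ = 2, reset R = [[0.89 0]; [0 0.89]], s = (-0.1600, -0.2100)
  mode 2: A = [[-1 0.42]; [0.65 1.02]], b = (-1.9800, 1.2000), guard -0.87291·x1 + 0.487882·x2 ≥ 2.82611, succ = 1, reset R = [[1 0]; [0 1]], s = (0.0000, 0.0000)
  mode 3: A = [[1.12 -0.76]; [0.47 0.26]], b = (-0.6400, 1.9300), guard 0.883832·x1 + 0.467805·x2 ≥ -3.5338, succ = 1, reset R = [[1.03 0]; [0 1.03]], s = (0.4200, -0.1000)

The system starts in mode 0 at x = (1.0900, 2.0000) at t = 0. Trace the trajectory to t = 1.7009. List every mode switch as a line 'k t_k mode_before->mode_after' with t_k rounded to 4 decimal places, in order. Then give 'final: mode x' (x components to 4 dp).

Mode 0: guard c·x = 0.2545 hit at Δt = 1.0483 (t = 1.0483), x⁻ = (0.3409, -0.5626) → reset → x⁺ = (0.7334, -0.6007), jump to mode 2
Mode 2: flow for 0.6526 to horizon, guard not reached → x = (-0.6212, -0.0293)

1 1.0483 0->2
final: 2 -0.6212 -0.0293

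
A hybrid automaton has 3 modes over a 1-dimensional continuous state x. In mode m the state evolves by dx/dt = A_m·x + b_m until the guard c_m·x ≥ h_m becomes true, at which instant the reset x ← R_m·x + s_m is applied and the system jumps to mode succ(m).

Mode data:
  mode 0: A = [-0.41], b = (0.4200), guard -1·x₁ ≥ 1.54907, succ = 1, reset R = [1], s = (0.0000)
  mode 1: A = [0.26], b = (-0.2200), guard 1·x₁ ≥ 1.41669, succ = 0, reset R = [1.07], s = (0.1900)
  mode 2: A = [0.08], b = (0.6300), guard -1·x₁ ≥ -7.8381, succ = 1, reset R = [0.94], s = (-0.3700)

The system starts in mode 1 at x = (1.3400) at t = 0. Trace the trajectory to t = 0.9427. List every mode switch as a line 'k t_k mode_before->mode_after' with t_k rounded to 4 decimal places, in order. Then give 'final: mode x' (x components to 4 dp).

1 0.5552 1->0
final: 0 1.6058

Mode 1: guard c·x = 1.4167 hit at Δt = 0.5552 (t = 0.5552), x⁻ = (1.4167) → reset → x⁺ = (1.7059), jump to mode 0
Mode 0: flow for 0.3875 to horizon, guard not reached → x = (1.6058)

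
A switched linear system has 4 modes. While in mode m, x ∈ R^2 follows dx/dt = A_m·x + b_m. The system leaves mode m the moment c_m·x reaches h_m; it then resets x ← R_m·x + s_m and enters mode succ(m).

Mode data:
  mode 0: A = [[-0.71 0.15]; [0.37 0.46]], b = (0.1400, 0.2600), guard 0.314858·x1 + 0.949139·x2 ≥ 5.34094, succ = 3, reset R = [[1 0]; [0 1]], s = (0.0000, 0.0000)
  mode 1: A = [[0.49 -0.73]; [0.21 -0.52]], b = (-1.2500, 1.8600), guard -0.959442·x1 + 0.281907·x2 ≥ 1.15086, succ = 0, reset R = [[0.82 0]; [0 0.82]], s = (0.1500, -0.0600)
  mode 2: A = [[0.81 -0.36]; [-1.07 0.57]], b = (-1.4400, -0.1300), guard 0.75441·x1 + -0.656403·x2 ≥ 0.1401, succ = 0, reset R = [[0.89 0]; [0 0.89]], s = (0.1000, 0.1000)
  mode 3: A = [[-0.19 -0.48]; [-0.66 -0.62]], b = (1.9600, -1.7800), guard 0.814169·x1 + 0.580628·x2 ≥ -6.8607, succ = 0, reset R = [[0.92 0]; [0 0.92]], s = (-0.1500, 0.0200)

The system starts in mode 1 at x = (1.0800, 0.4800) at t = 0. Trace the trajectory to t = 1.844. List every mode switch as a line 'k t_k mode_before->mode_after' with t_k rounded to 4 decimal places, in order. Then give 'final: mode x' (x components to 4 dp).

1 0.9179 1->0
final: 0 0.0575 2.2562

Mode 1: guard c·x = 1.1509 hit at Δt = 0.9179 (t = 0.9179), x⁻ = (-0.7017, 1.6941) → reset → x⁺ = (-0.4254, 1.3292), jump to mode 0
Mode 0: flow for 0.9261 to horizon, guard not reached → x = (0.0575, 2.2562)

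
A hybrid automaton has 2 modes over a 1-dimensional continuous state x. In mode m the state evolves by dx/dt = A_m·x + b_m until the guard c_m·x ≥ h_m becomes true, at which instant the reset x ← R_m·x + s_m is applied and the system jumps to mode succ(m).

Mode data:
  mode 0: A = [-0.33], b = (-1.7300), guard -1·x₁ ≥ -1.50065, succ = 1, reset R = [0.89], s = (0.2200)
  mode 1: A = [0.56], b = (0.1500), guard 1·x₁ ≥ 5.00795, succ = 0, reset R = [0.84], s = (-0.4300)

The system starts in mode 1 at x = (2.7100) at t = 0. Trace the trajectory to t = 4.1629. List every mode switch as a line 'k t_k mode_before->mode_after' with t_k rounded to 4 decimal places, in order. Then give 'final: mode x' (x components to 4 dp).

Mode 1: guard c·x = 5.0080 hit at Δt = 1.0213 (t = 1.0213), x⁻ = (5.0079) → reset → x⁺ = (3.7767), jump to mode 0
Mode 0: guard c·x = -1.5007 hit at Δt = 0.8813 (t = 1.9026), x⁻ = (1.5007) → reset → x⁺ = (1.5556), jump to mode 1
Mode 1: guard c·x = 5.0080 hit at Δt = 1.8972 (t = 3.7998), x⁻ = (5.0080) → reset → x⁺ = (3.7767), jump to mode 0
Mode 0: flow for 0.3631 to horizon, guard not reached → x = (2.7581)

1 1.0213 1->0
2 1.9026 0->1
3 3.7998 1->0
final: 0 2.7581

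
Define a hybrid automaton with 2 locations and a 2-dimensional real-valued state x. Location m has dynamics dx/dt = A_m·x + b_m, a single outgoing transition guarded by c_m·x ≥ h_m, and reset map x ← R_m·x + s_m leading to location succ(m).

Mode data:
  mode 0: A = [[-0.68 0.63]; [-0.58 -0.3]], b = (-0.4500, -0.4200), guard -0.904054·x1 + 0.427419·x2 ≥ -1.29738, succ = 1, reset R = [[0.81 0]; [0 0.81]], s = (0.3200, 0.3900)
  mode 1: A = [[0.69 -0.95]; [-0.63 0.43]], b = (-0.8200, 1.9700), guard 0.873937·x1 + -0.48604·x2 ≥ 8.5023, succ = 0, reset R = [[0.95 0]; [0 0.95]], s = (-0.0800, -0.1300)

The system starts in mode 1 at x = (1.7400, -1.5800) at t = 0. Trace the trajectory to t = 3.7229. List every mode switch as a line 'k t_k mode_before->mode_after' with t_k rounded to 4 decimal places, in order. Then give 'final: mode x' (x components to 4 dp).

Mode 1: guard c·x = 8.5023 hit at Δt = 1.5015 (t = 1.5015), x⁻ = (7.6445, -3.7476) → reset → x⁺ = (7.1823, -3.6903), jump to mode 0
Mode 0: guard c·x = -1.2974 hit at Δt = 1.5171 (t = 3.0186), x⁻ = (-0.6912, -4.4973) → reset → x⁺ = (-0.2398, -3.2528), jump to mode 1
Mode 1: flow for 0.7043 to horizon, guard not reached → x = (1.5433, -3.0661)

1 1.5015 1->0
2 3.0186 0->1
final: 1 1.5433 -3.0661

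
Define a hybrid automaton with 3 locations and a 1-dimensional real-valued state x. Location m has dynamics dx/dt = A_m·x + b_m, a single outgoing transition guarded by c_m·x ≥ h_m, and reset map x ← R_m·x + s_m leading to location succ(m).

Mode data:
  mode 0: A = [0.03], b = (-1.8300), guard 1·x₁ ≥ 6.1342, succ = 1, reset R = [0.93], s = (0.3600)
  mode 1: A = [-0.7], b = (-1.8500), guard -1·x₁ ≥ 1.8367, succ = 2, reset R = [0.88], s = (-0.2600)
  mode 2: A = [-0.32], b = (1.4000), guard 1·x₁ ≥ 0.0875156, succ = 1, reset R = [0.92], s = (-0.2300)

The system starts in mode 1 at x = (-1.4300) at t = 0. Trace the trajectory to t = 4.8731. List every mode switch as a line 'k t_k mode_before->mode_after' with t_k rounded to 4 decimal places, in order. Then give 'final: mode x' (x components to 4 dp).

1 0.5835 1->2
2 1.7619 2->1
3 3.3749 1->2
4 4.5533 2->1
final: 1 -0.6495

Mode 1: guard c·x = 1.8367 hit at Δt = 0.5835 (t = 0.5835), x⁻ = (-1.8367) → reset → x⁺ = (-1.8763), jump to mode 2
Mode 2: guard c·x = 0.0875 hit at Δt = 1.1784 (t = 1.7619), x⁻ = (0.0875) → reset → x⁺ = (-0.1495), jump to mode 1
Mode 1: guard c·x = 1.8367 hit at Δt = 1.6130 (t = 3.3749), x⁻ = (-1.8367) → reset → x⁺ = (-1.8763), jump to mode 2
Mode 2: guard c·x = 0.0875 hit at Δt = 1.1784 (t = 4.5533), x⁻ = (0.0875) → reset → x⁺ = (-0.1495), jump to mode 1
Mode 1: flow for 0.3198 to horizon, guard not reached → x = (-0.6495)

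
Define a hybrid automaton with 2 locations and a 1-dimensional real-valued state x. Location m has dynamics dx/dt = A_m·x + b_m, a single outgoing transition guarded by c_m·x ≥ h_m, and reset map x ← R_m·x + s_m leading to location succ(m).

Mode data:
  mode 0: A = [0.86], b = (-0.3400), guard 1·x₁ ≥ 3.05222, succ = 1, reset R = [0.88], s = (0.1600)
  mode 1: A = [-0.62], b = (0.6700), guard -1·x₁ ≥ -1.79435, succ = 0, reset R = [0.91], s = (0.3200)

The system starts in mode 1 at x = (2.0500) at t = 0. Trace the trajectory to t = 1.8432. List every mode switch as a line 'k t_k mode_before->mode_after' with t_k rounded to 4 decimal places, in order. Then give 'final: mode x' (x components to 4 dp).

Mode 1: guard c·x = -1.7943 hit at Δt = 0.4938 (t = 0.4938), x⁻ = (1.7943) → reset → x⁺ = (1.9529), jump to mode 0
Mode 0: guard c·x = 3.0522 hit at Δt = 0.6210 (t = 1.1148), x⁻ = (3.0522) → reset → x⁺ = (2.8460), jump to mode 1
Mode 1: flow for 0.7284 to horizon, guard not reached → x = (2.2045)

1 0.4938 1->0
2 1.1148 0->1
final: 1 2.2045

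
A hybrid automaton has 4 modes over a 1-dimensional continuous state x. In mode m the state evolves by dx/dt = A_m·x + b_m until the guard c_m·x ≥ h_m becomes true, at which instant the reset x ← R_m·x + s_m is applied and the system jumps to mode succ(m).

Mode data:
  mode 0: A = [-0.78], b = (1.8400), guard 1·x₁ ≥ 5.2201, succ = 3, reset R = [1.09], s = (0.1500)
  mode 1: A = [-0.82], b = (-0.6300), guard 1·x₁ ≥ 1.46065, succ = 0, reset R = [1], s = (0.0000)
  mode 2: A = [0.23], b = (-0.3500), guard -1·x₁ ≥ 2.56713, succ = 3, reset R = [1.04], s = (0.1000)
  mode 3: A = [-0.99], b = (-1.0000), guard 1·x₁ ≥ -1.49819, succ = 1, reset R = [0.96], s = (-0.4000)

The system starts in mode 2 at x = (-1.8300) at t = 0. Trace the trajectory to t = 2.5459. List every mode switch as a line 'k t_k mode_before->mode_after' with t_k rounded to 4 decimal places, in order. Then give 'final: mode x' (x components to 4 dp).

Mode 2: guard c·x = 2.5671 hit at Δt = 0.8643 (t = 0.8643), x⁻ = (-2.5671) → reset → x⁺ = (-2.5698), jump to mode 3
Mode 3: guard c·x = -1.4982 hit at Δt = 1.1735 (t = 2.0378), x⁻ = (-1.4982) → reset → x⁺ = (-1.8383), jump to mode 1
Mode 1: flow for 0.5081 to horizon, guard not reached → x = (-1.4737)

1 0.8643 2->3
2 2.0378 3->1
final: 1 -1.4737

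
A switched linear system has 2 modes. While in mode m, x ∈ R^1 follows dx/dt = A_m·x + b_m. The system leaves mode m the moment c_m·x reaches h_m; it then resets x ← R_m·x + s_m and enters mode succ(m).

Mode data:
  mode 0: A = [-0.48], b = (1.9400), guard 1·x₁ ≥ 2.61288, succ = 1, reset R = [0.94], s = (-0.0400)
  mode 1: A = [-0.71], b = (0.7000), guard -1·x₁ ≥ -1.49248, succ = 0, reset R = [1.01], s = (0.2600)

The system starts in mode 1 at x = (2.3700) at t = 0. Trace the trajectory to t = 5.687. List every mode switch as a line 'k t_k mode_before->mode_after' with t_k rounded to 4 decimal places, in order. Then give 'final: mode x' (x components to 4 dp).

Mode 1: guard c·x = -1.4925 hit at Δt = 1.4157 (t = 1.4157), x⁻ = (1.4925) → reset → x⁺ = (1.7674), jump to mode 0
Mode 0: guard c·x = 2.6129 hit at Δt = 0.9684 (t = 2.3841), x⁻ = (2.6129) → reset → x⁺ = (2.4161), jump to mode 1
Mode 1: guard c·x = -1.4925 hit at Δt = 1.4618 (t = 3.8459), x⁻ = (1.4925) → reset → x⁺ = (1.7674), jump to mode 0
Mode 0: guard c·x = 2.6129 hit at Δt = 0.9684 (t = 4.8143), x⁻ = (2.6129) → reset → x⁺ = (2.4161), jump to mode 1
Mode 1: flow for 0.8727 to horizon, guard not reached → x = (1.7556)

1 1.4157 1->0
2 2.3841 0->1
3 3.8459 1->0
4 4.8143 0->1
final: 1 1.7556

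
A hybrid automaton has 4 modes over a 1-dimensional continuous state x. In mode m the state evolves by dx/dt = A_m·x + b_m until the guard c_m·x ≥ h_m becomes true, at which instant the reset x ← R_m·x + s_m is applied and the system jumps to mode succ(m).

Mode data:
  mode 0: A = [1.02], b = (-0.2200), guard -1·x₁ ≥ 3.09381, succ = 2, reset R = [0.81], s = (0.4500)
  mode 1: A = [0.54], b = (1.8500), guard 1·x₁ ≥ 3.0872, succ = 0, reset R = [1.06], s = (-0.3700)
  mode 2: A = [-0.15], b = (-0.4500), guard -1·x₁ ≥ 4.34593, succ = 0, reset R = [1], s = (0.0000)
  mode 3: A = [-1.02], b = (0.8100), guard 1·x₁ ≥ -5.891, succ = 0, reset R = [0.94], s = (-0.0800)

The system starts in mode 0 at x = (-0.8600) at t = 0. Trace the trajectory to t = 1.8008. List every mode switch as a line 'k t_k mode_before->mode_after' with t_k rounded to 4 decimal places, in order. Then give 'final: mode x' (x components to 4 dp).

1 1.1018 0->2
final: 2 -2.1500

Mode 0: guard c·x = 3.0938 hit at Δt = 1.1018 (t = 1.1018), x⁻ = (-3.0938) → reset → x⁺ = (-2.0560), jump to mode 2
Mode 2: flow for 0.6990 to horizon, guard not reached → x = (-2.1500)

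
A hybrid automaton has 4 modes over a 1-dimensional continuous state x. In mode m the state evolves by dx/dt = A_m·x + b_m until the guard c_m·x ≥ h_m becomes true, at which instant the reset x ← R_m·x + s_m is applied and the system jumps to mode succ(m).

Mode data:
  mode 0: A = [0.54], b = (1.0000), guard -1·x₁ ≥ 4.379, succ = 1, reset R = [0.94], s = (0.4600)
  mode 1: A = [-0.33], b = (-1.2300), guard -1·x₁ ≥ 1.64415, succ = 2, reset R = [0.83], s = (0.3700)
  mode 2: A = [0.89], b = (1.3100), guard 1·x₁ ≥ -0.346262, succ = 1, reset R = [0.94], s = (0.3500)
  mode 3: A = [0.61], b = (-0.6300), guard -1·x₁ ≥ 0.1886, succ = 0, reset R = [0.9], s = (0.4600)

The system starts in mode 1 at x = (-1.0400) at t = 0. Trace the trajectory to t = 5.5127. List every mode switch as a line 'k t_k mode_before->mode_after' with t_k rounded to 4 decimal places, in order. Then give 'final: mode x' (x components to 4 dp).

Mode 1: guard c·x = 1.6442 hit at Δt = 0.7717 (t = 0.7717), x⁻ = (-1.6441) → reset → x⁺ = (-0.9946), jump to mode 2
Mode 2: guard c·x = -0.3463 hit at Δt = 0.9641 (t = 1.7358), x⁻ = (-0.3463) → reset → x⁺ = (0.0245), jump to mode 1
Mode 1: guard c·x = 1.6442 hit at Δt = 1.7829 (t = 3.5187), x⁻ = (-1.6441) → reset → x⁺ = (-0.9946), jump to mode 2
Mode 2: guard c·x = -0.3463 hit at Δt = 0.9641 (t = 4.4828), x⁻ = (-0.3463) → reset → x⁺ = (0.0245), jump to mode 1
Mode 1: flow for 1.0299 to horizon, guard not reached → x = (-1.0565)

1 0.7717 1->2
2 1.7358 2->1
3 3.5187 1->2
4 4.4828 2->1
final: 1 -1.0565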